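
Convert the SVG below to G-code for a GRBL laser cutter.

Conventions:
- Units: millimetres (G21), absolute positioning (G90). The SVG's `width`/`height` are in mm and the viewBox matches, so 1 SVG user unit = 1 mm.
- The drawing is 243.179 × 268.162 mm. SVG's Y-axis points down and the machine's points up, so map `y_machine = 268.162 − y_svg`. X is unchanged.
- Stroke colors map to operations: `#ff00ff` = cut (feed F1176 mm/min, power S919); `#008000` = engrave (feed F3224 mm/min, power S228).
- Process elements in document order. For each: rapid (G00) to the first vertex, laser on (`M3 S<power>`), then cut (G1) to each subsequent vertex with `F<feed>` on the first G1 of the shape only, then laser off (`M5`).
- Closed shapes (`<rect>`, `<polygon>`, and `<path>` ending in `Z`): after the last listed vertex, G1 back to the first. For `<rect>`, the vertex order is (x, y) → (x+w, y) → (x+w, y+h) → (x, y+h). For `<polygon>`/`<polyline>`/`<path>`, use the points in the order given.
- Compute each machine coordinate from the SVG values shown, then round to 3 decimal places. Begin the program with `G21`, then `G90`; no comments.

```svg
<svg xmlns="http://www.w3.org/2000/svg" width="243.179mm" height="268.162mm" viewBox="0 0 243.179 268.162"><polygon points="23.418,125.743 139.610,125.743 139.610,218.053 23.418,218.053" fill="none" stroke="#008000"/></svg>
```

viewBox `0 0 243.179 268.162` with mm width/height → 1 unit = 1 mm. Flip: y_m = 268.162 − y_svg.

**Shape 1** — `<polygon>` rectangle, stroke `#008000` → engrave (S228, F3224). Machine vertices: (23.418,142.419) → (139.610,142.419) → (139.610,50.109) → (23.418,50.109) → (23.418,142.419). Closed: final G1 returns to the first vertex.

G21
G90
G00 X23.418 Y142.419
M3 S228
G1 X139.610 Y142.419 F3224
G1 X139.610 Y50.109
G1 X23.418 Y50.109
G1 X23.418 Y142.419
M5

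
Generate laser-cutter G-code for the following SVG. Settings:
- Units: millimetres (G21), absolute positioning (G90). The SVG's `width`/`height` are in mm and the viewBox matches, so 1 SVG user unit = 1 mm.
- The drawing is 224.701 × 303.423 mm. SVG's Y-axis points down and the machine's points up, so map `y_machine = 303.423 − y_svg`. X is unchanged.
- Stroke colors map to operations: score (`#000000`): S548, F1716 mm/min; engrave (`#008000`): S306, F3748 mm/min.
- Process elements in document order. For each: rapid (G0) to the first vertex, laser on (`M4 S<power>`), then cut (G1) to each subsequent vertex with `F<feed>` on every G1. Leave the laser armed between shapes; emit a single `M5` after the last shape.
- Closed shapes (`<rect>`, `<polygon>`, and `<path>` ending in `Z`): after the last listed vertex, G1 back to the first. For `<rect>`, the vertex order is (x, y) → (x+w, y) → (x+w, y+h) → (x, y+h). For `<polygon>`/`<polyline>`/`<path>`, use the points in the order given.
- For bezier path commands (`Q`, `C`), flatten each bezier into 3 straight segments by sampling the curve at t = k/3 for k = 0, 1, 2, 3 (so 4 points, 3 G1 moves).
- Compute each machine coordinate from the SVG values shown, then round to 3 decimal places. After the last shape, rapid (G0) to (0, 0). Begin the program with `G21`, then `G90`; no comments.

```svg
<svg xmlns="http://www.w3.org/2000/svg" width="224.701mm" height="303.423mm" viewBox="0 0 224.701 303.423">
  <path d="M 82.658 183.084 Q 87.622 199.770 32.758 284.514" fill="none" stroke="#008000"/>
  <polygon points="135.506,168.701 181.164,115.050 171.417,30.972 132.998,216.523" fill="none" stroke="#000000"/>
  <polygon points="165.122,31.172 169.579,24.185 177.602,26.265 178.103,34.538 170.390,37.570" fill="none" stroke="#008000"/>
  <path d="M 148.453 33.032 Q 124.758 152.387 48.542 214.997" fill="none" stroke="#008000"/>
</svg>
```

G21
G90
G0 X82.658 Y120.339
M4 S306
G1 X79.320 Y101.653 F3748
G1 X62.686 Y67.843 F3748
G1 X32.758 Y18.909 F3748
G0 X135.506 Y134.722
M4 S548
G1 X181.164 Y188.373 F1716
G1 X171.417 Y272.451 F1716
G1 X132.998 Y86.900 F1716
G1 X135.506 Y134.722 F1716
G0 X165.122 Y272.251
M4 S306
G1 X169.579 Y279.238 F3748
G1 X177.602 Y277.158 F3748
G1 X178.103 Y268.885 F3748
G1 X170.390 Y265.853 F3748
G1 X165.122 Y272.251 F3748
G0 X148.453 Y270.391
M4 S306
G1 X126.821 Y197.126 F3748
G1 X93.517 Y136.471 F3748
G1 X48.542 Y88.426 F3748
M5
G0 X0.000 Y0.000

1 u = 1 mm; y_m = 303.423 − y.

[1] `<path>` quadratic bezier, #008000→engrave S306 F3748: (82.658,120.339) → (79.320,101.653) → (62.686,67.843) → (32.758,18.909)

[2] `<polygon>` closed polygon, #000000→score S548 F1716: (135.506,134.722) → (181.164,188.373) → (171.417,272.451) → (132.998,86.900) → (135.506,134.722) (closed)

[3] `<polygon>` regular polygon, #008000→engrave S306 F3748: (165.122,272.251) → (169.579,279.238) → (177.602,277.158) → (178.103,268.885) → (170.390,265.853) → (165.122,272.251) (closed)

[4] `<path>` quadratic bezier, #008000→engrave S306 F3748: (148.453,270.391) → (126.821,197.126) → (93.517,136.471) → (48.542,88.426)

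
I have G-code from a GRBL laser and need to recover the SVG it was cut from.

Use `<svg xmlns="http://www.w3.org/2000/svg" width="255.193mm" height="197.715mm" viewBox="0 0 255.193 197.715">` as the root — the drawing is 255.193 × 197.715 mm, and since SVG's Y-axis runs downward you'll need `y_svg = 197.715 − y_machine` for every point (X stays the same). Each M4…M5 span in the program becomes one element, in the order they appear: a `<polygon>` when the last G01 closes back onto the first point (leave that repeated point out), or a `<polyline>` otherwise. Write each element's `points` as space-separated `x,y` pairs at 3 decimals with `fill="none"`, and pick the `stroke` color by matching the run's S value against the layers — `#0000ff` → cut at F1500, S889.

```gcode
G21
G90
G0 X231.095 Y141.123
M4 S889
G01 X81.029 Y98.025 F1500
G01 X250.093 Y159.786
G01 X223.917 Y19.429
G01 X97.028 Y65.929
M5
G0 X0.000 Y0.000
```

<svg xmlns="http://www.w3.org/2000/svg" width="255.193mm" height="197.715mm" viewBox="0 0 255.193 197.715">
  <polyline points="231.095,56.592 81.029,99.690 250.093,37.929 223.917,178.286 97.028,131.786" fill="none" stroke="#0000ff"/>
</svg>

y_svg = 197.715 − y_m. Every run uses S889, so all elements get stroke `#0000ff` (cut).

[1] open run; points: 231.095,56.592 81.029,99.690 250.093,37.929 223.917,178.286 97.028,131.786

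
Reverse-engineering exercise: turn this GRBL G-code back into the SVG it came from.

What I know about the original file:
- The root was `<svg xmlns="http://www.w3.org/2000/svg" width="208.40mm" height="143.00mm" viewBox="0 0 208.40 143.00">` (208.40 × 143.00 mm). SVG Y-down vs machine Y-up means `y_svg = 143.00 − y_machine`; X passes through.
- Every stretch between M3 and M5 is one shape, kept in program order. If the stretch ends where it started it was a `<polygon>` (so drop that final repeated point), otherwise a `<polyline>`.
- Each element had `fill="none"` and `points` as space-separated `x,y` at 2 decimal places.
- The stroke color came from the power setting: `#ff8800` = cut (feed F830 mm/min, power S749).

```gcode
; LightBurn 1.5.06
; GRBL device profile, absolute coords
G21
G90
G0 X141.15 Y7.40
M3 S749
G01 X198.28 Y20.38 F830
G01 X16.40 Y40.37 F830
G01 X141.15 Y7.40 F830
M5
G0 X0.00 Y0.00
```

<svg xmlns="http://www.w3.org/2000/svg" width="208.40mm" height="143.00mm" viewBox="0 0 208.40 143.00">
  <polygon points="141.15,135.60 198.28,122.62 16.40,102.63" fill="none" stroke="#ff8800"/>
</svg>

y_svg = 143.00 − y_m. Every run uses S749, so all elements get stroke `#ff8800` (cut).

[1] closed run; points: 141.15,135.60 198.28,122.62 16.40,102.63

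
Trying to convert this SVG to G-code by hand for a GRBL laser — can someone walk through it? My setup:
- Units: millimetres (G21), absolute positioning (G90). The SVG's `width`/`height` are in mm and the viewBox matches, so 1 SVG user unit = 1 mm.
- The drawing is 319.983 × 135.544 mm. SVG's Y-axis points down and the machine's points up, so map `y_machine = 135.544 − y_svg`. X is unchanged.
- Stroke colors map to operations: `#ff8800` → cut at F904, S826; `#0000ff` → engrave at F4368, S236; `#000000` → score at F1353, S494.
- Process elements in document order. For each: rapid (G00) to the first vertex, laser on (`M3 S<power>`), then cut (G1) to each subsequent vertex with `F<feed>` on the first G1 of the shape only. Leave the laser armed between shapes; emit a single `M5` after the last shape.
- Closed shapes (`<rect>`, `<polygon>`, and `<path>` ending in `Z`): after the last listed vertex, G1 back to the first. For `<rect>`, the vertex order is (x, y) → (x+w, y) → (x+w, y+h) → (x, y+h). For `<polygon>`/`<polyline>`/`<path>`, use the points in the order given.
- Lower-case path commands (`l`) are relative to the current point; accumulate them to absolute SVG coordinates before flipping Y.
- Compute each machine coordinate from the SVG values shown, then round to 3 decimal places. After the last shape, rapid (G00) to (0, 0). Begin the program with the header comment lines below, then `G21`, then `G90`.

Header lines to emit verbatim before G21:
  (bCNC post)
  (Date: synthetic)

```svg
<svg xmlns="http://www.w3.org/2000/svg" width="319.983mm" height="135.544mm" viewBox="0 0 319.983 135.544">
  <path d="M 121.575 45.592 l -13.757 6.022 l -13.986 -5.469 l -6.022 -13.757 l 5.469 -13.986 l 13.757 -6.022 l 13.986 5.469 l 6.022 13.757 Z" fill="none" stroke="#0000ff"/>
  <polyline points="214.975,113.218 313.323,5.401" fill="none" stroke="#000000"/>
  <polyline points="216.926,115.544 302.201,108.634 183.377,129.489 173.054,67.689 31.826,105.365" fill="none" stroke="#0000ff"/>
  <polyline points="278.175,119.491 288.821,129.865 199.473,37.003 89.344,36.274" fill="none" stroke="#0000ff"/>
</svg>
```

1 u = 1 mm; y_m = 135.544 − y.

[1] `<path>` regular polygon, #0000ff→engrave S236 F4368: (121.575,89.952) → (107.818,83.930) → (93.832,89.399) → (87.810,103.156) → (93.279,117.142) → (107.036,123.164) → (121.022,117.695) → (127.044,103.938) → (121.575,89.952) (closed)

[2] `<polyline>` line segment, #000000→score S494 F1353: (214.975,22.326) → (313.323,130.143)

[3] `<polyline>` open polyline, #0000ff→engrave S236 F4368: (216.926,20.000) → (302.201,26.910) → (183.377,6.055) → (173.054,67.855) → (31.826,30.179)

[4] `<polyline>` open polyline, #0000ff→engrave S236 F4368: (278.175,16.053) → (288.821,5.679) → (199.473,98.541) → (89.344,99.270)

(bCNC post)
(Date: synthetic)
G21
G90
G00 X121.575 Y89.952
M3 S236
G1 X107.818 Y83.930 F4368
G1 X93.832 Y89.399
G1 X87.810 Y103.156
G1 X93.279 Y117.142
G1 X107.036 Y123.164
G1 X121.022 Y117.695
G1 X127.044 Y103.938
G1 X121.575 Y89.952
G00 X214.975 Y22.326
M3 S494
G1 X313.323 Y130.143 F1353
G00 X216.926 Y20.000
M3 S236
G1 X302.201 Y26.910 F4368
G1 X183.377 Y6.055
G1 X173.054 Y67.855
G1 X31.826 Y30.179
G00 X278.175 Y16.053
M3 S236
G1 X288.821 Y5.679 F4368
G1 X199.473 Y98.541
G1 X89.344 Y99.270
M5
G00 X0.000 Y0.000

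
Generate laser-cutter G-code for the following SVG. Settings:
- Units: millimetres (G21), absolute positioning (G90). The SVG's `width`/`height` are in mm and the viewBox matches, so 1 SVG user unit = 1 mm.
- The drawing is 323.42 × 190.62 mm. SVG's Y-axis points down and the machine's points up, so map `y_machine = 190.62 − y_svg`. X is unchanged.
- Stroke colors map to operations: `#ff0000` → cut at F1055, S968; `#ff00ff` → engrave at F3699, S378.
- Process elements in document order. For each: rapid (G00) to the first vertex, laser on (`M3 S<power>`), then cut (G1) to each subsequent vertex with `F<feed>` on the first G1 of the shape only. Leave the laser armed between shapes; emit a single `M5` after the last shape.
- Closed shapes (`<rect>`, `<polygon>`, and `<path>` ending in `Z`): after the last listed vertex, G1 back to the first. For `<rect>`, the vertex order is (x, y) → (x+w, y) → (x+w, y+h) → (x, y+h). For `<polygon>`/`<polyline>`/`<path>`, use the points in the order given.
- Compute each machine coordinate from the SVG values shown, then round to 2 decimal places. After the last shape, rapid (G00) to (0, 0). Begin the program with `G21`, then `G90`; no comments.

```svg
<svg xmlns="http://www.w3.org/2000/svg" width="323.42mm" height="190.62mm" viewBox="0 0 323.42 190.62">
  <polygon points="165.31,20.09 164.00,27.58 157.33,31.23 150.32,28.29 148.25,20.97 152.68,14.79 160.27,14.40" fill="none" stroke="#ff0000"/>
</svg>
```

Since the viewBox matches the mm dimensions, user units are millimetres directly. The only transform is the Y-flip y_m = 190.62 − y_svg.

Shape 1 is a regular polygon drawn with `<polygon>`. Its stroke #ff0000 means cut at S968, F1055. After flipping Y the toolpath is (165.31,170.53) → (164.00,163.04) → (157.33,159.39) → (150.32,162.33) → (148.25,169.65) → (152.68,175.83) → (160.27,176.22) → (165.31,170.53), returning to the start.

G21
G90
G00 X165.31 Y170.53
M3 S968
G1 X164.00 Y163.04 F1055
G1 X157.33 Y159.39
G1 X150.32 Y162.33
G1 X148.25 Y169.65
G1 X152.68 Y175.83
G1 X160.27 Y176.22
G1 X165.31 Y170.53
M5
G00 X0.00 Y0.00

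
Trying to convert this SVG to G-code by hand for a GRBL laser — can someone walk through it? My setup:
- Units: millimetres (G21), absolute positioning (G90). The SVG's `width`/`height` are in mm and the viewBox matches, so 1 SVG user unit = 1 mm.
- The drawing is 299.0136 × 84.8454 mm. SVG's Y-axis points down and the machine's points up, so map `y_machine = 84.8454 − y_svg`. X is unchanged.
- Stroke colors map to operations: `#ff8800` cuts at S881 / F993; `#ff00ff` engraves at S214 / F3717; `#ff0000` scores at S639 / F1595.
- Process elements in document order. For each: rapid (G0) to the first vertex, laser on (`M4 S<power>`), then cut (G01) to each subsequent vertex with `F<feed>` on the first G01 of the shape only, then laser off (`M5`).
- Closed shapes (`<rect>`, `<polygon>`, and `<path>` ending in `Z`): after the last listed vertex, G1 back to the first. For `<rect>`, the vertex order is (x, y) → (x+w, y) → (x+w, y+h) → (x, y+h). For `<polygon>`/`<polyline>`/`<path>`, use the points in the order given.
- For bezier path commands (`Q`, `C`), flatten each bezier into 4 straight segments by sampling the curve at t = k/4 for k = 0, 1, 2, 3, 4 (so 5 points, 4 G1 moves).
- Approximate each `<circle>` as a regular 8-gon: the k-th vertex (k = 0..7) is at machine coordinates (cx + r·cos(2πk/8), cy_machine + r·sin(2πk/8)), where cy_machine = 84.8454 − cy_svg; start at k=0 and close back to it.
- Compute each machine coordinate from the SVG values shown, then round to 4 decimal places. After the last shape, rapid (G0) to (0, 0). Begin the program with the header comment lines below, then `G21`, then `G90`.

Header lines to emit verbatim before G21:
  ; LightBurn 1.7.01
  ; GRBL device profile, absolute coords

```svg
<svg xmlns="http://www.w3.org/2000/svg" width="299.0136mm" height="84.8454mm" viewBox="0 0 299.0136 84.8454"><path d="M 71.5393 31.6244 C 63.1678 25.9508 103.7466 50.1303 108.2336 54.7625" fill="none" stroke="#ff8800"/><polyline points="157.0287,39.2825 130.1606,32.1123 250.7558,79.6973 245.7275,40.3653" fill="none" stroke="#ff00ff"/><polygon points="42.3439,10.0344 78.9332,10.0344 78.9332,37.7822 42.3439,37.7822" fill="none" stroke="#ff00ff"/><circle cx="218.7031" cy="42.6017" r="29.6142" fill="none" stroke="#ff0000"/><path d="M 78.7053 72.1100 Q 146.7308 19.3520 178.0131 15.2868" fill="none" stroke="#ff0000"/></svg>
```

viewBox `0 0 299.0136 84.8454` with mm width/height → 1 unit = 1 mm. Flip: y_m = 84.8454 − y_svg.

**Shape 1** — `<path>` cubic bezier, stroke `#ff8800` → cut (S881, F993). Control points (SVG): P0=(71.5393,31.6244), P1=(63.1678,25.9508), P2=(103.7466,50.1303), P3=(108.2336,54.7625); sampled at t=k/4. Machine vertices: (71.5393,53.2210) → (73.1101,52.6506) → (85.0645,45.5166) → (99.4299,36.4503) → (108.2336,30.0829). Open path.

**Shape 2** — `<polyline>` open polyline, stroke `#ff00ff` → engrave (S214, F3717). Machine vertices: (157.0287,45.5629) → (130.1606,52.7331) → (250.7558,5.1481) → (245.7275,44.4801). Open path.

**Shape 3** — `<polygon>` rectangle, stroke `#ff00ff` → engrave (S214, F3717). Machine vertices: (42.3439,74.8110) → (78.9332,74.8110) → (78.9332,47.0632) → (42.3439,47.0632) → (42.3439,74.8110). Closed: final G1 returns to the first vertex.

**Shape 4** — `<circle>` circle, stroke `#ff0000` → score (S639, F1595). Machine vertices: (248.3173,42.2437) → (239.6435,63.1841) → (218.7031,71.8579) → (197.7627,63.1841) → (189.0889,42.2437) → (197.7627,21.3033) → (218.7031,12.6295) → (239.6435,21.3033) → (248.3173,42.2437). Closed: final G1 returns to the first vertex.

**Shape 5** — `<path>` quadratic bezier, stroke `#ff0000` → score (S639, F1595). Control points (SVG): P0=(78.7053,72.1100), P1=(146.7308,19.3520), P2=(178.0131,15.2868); sampled at t=k/4. Machine vertices: (78.7053,12.7354) → (110.4216,36.0711) → (137.5450,53.3202) → (160.0755,64.4827) → (178.0131,69.5586). Open path.

; LightBurn 1.7.01
; GRBL device profile, absolute coords
G21
G90
G0 X71.5393 Y53.2210
M4 S881
G01 X73.1101 Y52.6506 F993
G01 X85.0645 Y45.5166
G01 X99.4299 Y36.4503
G01 X108.2336 Y30.0829
M5
G0 X157.0287 Y45.5629
M4 S214
G01 X130.1606 Y52.7331 F3717
G01 X250.7558 Y5.1481
G01 X245.7275 Y44.4801
M5
G0 X42.3439 Y74.8110
M4 S214
G01 X78.9332 Y74.8110 F3717
G01 X78.9332 Y47.0632
G01 X42.3439 Y47.0632
G01 X42.3439 Y74.8110
M5
G0 X248.3173 Y42.2437
M4 S639
G01 X239.6435 Y63.1841 F1595
G01 X218.7031 Y71.8579
G01 X197.7627 Y63.1841
G01 X189.0889 Y42.2437
G01 X197.7627 Y21.3033
G01 X218.7031 Y12.6295
G01 X239.6435 Y21.3033
G01 X248.3173 Y42.2437
M5
G0 X78.7053 Y12.7354
M4 S639
G01 X110.4216 Y36.0711 F1595
G01 X137.5450 Y53.3202
G01 X160.0755 Y64.4827
G01 X178.0131 Y69.5586
M5
G0 X0.0000 Y0.0000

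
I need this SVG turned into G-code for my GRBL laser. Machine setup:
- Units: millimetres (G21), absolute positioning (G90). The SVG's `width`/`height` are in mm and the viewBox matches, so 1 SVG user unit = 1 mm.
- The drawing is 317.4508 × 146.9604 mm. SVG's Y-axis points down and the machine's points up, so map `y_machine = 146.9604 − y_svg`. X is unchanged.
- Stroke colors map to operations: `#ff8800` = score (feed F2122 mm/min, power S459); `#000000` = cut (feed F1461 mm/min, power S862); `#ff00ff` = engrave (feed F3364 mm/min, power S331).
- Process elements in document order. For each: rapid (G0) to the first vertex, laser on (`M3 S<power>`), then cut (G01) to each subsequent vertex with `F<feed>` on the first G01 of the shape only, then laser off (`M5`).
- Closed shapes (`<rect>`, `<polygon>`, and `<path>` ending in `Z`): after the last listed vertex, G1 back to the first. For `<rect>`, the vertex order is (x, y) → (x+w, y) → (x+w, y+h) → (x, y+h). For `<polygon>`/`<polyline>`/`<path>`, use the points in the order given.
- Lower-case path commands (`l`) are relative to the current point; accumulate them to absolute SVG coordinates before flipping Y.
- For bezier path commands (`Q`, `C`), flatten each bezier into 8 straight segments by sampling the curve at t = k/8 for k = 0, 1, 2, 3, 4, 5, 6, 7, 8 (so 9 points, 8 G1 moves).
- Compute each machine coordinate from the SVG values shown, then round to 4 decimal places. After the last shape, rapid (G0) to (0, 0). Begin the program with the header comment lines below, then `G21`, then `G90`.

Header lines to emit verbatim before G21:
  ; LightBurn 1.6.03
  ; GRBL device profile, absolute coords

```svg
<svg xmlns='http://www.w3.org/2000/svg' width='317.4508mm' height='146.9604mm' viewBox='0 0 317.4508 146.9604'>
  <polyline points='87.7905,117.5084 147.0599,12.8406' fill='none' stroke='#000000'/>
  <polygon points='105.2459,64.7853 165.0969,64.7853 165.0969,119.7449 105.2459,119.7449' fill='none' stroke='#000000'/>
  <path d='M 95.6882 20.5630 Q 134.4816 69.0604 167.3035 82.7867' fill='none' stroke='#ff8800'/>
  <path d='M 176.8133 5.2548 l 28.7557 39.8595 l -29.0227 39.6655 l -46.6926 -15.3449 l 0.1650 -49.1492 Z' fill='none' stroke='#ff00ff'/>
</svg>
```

; LightBurn 1.6.03
; GRBL device profile, absolute coords
G21
G90
G0 X87.7905 Y29.4520
M3 S862
G01 X147.0599 Y134.1198 F1461
M5
G0 X105.2459 Y82.1751
M3 S862
G01 X165.0969 Y82.1751 F1461
G01 X165.0969 Y27.2155
G01 X105.2459 Y27.2155
G01 X105.2459 Y82.1751
M5
G0 X95.6882 Y126.3974
M3 S459
G01 X105.2932 Y114.8163 F2122
G01 X114.7117 Y104.3219
G01 X123.9435 Y94.9140
G01 X132.9887 Y86.5928
G01 X141.8473 Y79.3581
G01 X150.5193 Y73.2100
G01 X159.0047 Y68.1486
G01 X167.3035 Y64.1737
M5
G0 X176.8133 Y141.7056
M3 S331
G01 X205.5690 Y101.8461 F3364
G01 X176.5463 Y62.1806
G01 X129.8537 Y77.5255
G01 X130.0187 Y126.6747
G01 X176.8133 Y141.7056
M5
G0 X0.0000 Y0.0000

Since the viewBox matches the mm dimensions, user units are millimetres directly. The only transform is the Y-flip y_m = 146.9604 − y_svg.

Shape 1 is a line segment drawn with `<polyline>`. Its stroke #000000 means cut at S862, F1461. After flipping Y the toolpath is (87.7905,29.4520) → (147.0599,134.1198).

Shape 2 is a rectangle drawn with `<polygon>`. Its stroke #000000 means cut at S862, F1461. After flipping Y the toolpath is (105.2459,82.1751) → (165.0969,82.1751) → (165.0969,27.2155) → (105.2459,27.2155) → (105.2459,82.1751), returning to the start.

Shape 3 is a quadratic bezier drawn with `<path>`. Its stroke #ff8800 means score at S459, F2122. After flipping Y the toolpath is (95.6882,126.3974) → (105.2932,114.8163) → (114.7117,104.3219) → (123.9435,94.9140) → (132.9887,86.5928) → (141.8473,79.3581) → (150.5193,73.2100) → (159.0047,68.1486) → (167.3035,64.1737).

Shape 4 is a regular polygon drawn with `<path>`. Its stroke #ff00ff means engrave at S331, F3364. After flipping Y the toolpath is (176.8133,141.7056) → (205.5690,101.8461) → (176.5463,62.1806) → (129.8537,77.5255) → (130.0187,126.6747) → (176.8133,141.7056), returning to the start.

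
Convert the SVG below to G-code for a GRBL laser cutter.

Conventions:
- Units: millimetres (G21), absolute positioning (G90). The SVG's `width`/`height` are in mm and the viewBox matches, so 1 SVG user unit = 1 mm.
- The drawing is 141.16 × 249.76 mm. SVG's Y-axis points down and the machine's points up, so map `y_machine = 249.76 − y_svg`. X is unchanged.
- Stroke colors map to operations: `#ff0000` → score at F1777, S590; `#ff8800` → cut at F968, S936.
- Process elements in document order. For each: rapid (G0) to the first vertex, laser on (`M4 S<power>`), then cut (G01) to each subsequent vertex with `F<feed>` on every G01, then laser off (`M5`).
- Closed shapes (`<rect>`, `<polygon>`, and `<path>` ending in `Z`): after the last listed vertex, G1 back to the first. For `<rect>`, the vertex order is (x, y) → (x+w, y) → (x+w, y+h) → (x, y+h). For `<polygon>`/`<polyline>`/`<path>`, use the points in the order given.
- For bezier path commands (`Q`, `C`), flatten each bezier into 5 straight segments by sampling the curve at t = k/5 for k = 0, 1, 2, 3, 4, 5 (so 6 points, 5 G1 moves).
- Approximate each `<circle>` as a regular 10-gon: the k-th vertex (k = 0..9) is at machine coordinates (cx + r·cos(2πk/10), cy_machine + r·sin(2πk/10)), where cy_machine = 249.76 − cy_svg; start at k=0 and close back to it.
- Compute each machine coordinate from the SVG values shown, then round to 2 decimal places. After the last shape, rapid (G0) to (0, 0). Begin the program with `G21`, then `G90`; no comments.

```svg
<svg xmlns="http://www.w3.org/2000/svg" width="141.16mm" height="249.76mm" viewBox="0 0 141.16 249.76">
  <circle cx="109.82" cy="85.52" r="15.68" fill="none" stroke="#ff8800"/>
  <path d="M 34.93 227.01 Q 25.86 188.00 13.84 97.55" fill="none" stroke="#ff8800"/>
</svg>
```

G21
G90
G0 X125.50 Y164.24
M4 S936
G01 X122.51 Y173.46 F968
G01 X114.67 Y179.15 F968
G01 X104.97 Y179.15 F968
G01 X97.13 Y173.46 F968
G01 X94.14 Y164.24 F968
G01 X97.13 Y155.02 F968
G01 X104.97 Y149.33 F968
G01 X114.67 Y149.33 F968
G01 X122.51 Y155.02 F968
G01 X125.50 Y164.24 F968
M5
G0 X34.93 Y22.75
M4 S936
G01 X31.18 Y40.41 F968
G01 X27.20 Y62.19 F968
G01 X22.98 Y88.08 F968
G01 X18.53 Y118.09 F968
G01 X13.84 Y152.21 F968
M5
G0 X0.00 Y0.00

Since the viewBox matches the mm dimensions, user units are millimetres directly. The only transform is the Y-flip y_m = 249.76 − y_svg.

Shape 1 is a circle drawn with `<circle>`. Its stroke #ff8800 means cut at S936, F968. After flipping Y the toolpath is (125.50,164.24) → (122.51,173.46) → (114.67,179.15) → (104.97,179.15) → (97.13,173.46) → (94.14,164.24) → (97.13,155.02) → (104.97,149.33) → (114.67,149.33) → (122.51,155.02) → (125.50,164.24), returning to the start.

Shape 2 is a quadratic bezier drawn with `<path>`. Its stroke #ff8800 means cut at S936, F968. After flipping Y the toolpath is (34.93,22.75) → (31.18,40.41) → (27.20,62.19) → (22.98,88.08) → (18.53,118.09) → (13.84,152.21).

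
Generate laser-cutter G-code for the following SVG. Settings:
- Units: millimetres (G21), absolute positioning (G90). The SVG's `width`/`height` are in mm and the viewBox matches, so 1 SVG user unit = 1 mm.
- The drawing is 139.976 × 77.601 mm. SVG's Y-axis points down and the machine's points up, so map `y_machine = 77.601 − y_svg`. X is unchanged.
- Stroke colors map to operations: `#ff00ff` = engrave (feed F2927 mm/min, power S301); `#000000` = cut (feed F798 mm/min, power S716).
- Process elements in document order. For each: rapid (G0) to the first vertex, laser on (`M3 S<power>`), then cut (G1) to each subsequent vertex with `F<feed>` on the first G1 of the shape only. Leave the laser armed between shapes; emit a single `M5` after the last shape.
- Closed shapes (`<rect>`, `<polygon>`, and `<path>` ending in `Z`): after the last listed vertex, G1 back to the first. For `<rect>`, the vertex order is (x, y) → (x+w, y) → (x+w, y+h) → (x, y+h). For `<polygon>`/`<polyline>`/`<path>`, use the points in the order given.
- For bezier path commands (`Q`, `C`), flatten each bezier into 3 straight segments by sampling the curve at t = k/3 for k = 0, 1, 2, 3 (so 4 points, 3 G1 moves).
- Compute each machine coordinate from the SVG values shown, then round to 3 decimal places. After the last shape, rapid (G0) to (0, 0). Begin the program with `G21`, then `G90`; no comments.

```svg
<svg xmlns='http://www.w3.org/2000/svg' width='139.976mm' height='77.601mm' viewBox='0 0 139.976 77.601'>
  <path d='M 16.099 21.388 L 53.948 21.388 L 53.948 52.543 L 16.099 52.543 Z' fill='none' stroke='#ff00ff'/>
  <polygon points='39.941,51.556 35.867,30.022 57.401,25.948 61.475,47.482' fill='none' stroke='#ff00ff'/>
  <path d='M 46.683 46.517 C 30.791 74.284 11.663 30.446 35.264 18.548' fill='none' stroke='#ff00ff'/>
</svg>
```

viewBox `0 0 139.976 77.601` with mm width/height → 1 unit = 1 mm. Flip: y_m = 77.601 − y_svg.

**Shape 1** — `<path>` rectangle, stroke `#ff00ff` → engrave (S301, F2927). Machine vertices: (16.099,56.213) → (53.948,56.213) → (53.948,25.058) → (16.099,25.058) → (16.099,56.213). Closed: final G1 returns to the first vertex.

**Shape 2** — `<polygon>` regular polygon, stroke `#ff00ff` → engrave (S301, F2927). Machine vertices: (39.941,26.045) → (35.867,47.579) → (57.401,51.653) → (61.475,30.119) → (39.941,26.045). Closed: final G1 returns to the first vertex.

**Shape 3** — `<path>` cubic bezier, stroke `#ff00ff` → engrave (S301, F2927). Control points (SVG): P0=(46.683,46.517), P1=(30.791,74.284), P2=(11.663,30.446), P3=(35.264,18.548); sampled at t=k/3. Machine vertices: (46.683,31.084) → (31.415,23.350) → (24.204,40.343) → (35.264,59.053). Open path.

G21
G90
G0 X16.099 Y56.213
M3 S301
G1 X53.948 Y56.213 F2927
G1 X53.948 Y25.058
G1 X16.099 Y25.058
G1 X16.099 Y56.213
G0 X39.941 Y26.045
M3 S301
G1 X35.867 Y47.579 F2927
G1 X57.401 Y51.653
G1 X61.475 Y30.119
G1 X39.941 Y26.045
G0 X46.683 Y31.084
M3 S301
G1 X31.415 Y23.350 F2927
G1 X24.204 Y40.343
G1 X35.264 Y59.053
M5
G0 X0.000 Y0.000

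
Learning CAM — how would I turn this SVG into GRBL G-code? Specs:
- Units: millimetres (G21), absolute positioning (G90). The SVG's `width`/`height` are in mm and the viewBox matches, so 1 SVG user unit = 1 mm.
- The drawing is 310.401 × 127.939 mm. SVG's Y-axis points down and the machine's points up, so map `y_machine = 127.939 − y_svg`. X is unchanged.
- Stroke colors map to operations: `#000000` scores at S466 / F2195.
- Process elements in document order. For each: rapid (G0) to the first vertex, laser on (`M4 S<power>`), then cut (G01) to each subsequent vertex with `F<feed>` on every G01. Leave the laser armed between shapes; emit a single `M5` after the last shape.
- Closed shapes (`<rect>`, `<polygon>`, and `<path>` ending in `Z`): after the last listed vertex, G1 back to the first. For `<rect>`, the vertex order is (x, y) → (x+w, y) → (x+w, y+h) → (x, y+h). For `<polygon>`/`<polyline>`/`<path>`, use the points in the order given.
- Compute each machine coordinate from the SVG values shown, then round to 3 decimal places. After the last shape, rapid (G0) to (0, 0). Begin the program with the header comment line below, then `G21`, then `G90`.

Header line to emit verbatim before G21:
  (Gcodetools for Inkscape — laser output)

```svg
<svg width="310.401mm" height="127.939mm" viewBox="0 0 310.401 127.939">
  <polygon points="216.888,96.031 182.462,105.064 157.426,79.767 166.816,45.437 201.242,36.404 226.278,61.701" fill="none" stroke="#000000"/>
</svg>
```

viewBox `0 0 310.401 127.939` with mm width/height → 1 unit = 1 mm. Flip: y_m = 127.939 − y_svg.

**Shape 1** — `<polygon>` regular polygon, stroke `#000000` → score (S466, F2195). Machine vertices: (216.888,31.908) → (182.462,22.875) → (157.426,48.172) → (166.816,82.502) → (201.242,91.535) → (226.278,66.238) → (216.888,31.908). Closed: final G1 returns to the first vertex.

(Gcodetools for Inkscape — laser output)
G21
G90
G0 X216.888 Y31.908
M4 S466
G01 X182.462 Y22.875 F2195
G01 X157.426 Y48.172 F2195
G01 X166.816 Y82.502 F2195
G01 X201.242 Y91.535 F2195
G01 X226.278 Y66.238 F2195
G01 X216.888 Y31.908 F2195
M5
G0 X0.000 Y0.000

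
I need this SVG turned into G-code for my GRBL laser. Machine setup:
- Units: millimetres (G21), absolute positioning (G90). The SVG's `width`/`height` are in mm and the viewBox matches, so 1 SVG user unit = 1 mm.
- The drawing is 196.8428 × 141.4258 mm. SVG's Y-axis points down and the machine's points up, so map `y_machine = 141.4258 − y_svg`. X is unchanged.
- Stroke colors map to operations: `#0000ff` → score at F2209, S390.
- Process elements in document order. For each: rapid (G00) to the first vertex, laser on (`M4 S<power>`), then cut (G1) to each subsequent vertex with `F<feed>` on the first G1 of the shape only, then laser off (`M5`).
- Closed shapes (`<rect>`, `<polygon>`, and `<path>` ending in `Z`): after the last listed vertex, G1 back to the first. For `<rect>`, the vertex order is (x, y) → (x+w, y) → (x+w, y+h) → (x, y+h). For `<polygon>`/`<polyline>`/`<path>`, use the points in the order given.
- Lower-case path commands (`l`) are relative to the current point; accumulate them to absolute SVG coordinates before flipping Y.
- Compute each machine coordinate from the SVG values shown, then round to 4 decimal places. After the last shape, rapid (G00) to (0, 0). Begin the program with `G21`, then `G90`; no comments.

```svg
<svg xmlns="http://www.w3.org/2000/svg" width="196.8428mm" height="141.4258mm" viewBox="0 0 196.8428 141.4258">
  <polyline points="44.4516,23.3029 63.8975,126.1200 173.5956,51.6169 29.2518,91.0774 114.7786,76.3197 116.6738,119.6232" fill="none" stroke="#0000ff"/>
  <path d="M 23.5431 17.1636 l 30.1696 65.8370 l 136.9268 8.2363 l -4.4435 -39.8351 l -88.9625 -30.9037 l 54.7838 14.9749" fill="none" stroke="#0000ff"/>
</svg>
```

1 u = 1 mm; y_m = 141.4258 − y.

[1] `<polyline>` open polyline, #0000ff→score S390 F2209: (44.4516,118.1229) → (63.8975,15.3058) → (173.5956,89.8089) → (29.2518,50.3484) → (114.7786,65.1061) → (116.6738,21.8026)

[2] `<path>` open polyline, #0000ff→score S390 F2209: (23.5431,124.2622) → (53.7127,58.4252) → (190.6395,50.1889) → (186.1960,90.0240) → (97.2335,120.9277) → (152.0173,105.9528)

G21
G90
G00 X44.4516 Y118.1229
M4 S390
G1 X63.8975 Y15.3058 F2209
G1 X173.5956 Y89.8089
G1 X29.2518 Y50.3484
G1 X114.7786 Y65.1061
G1 X116.6738 Y21.8026
M5
G00 X23.5431 Y124.2622
M4 S390
G1 X53.7127 Y58.4252 F2209
G1 X190.6395 Y50.1889
G1 X186.1960 Y90.0240
G1 X97.2335 Y120.9277
G1 X152.0173 Y105.9528
M5
G00 X0.0000 Y0.0000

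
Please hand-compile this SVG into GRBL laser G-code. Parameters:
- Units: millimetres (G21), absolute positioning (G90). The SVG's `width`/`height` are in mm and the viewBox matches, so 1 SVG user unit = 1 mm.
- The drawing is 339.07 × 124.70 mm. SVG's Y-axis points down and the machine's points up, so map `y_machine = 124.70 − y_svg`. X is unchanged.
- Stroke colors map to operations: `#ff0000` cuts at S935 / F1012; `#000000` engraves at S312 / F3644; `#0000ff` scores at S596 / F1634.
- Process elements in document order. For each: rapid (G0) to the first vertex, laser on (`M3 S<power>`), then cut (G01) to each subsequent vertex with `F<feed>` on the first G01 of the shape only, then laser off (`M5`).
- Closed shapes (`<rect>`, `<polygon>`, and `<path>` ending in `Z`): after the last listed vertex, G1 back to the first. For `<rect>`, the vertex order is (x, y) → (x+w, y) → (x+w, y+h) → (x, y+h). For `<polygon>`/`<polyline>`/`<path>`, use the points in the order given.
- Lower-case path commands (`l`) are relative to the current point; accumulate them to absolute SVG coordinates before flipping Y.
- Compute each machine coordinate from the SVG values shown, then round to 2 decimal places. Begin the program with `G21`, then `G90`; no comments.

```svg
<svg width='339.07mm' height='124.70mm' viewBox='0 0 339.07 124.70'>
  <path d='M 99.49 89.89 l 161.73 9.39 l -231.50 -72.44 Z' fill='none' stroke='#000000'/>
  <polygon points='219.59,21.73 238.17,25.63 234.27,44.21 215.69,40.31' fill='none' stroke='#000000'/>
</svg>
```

1 u = 1 mm; y_m = 124.70 − y.

[1] `<path>` closed polygon, #000000→engrave S312 F3644: (99.49,34.81) → (261.22,25.42) → (29.72,97.86) → (99.49,34.81) (closed)

[2] `<polygon>` regular polygon, #000000→engrave S312 F3644: (219.59,102.97) → (238.17,99.07) → (234.27,80.49) → (215.69,84.39) → (219.59,102.97) (closed)

G21
G90
G0 X99.49 Y34.81
M3 S312
G01 X261.22 Y25.42 F3644
G01 X29.72 Y97.86
G01 X99.49 Y34.81
M5
G0 X219.59 Y102.97
M3 S312
G01 X238.17 Y99.07 F3644
G01 X234.27 Y80.49
G01 X215.69 Y84.39
G01 X219.59 Y102.97
M5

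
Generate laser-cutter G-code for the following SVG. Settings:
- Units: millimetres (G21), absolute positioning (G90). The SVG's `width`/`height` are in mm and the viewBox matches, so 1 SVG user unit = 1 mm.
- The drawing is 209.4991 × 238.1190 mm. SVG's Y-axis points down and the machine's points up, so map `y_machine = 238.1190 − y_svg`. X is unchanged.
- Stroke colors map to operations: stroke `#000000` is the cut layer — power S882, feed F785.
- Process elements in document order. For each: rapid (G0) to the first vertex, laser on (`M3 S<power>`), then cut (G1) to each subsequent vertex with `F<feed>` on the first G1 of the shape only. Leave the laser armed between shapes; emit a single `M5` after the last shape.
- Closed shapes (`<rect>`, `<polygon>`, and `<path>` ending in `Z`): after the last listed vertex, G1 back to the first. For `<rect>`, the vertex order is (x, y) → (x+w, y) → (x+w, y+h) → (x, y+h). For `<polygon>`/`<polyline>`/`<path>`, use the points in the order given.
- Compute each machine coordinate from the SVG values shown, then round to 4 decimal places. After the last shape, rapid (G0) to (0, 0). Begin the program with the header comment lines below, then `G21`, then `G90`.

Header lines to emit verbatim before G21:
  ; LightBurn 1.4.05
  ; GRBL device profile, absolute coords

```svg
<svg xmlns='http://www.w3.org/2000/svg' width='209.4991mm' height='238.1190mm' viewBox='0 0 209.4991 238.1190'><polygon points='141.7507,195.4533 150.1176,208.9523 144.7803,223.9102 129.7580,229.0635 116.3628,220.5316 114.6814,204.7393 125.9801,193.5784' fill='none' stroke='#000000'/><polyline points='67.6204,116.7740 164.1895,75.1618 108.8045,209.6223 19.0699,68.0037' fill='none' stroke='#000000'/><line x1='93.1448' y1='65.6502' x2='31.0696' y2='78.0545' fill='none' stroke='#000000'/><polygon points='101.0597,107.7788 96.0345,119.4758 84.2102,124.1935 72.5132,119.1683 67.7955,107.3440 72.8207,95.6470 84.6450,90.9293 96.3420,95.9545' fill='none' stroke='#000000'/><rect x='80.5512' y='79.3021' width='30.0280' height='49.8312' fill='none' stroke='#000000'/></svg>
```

1 u = 1 mm; y_m = 238.1190 − y.

[1] `<polygon>` regular polygon, #000000→cut S882 F785: (141.7507,42.6657) → (150.1176,29.1667) → (144.7803,14.2088) → (129.7580,9.0555) → (116.3628,17.5874) → (114.6814,33.3797) → (125.9801,44.5406) → (141.7507,42.6657) (closed)

[2] `<polyline>` open polyline, #000000→cut S882 F785: (67.6204,121.3450) → (164.1895,162.9572) → (108.8045,28.4967) → (19.0699,170.1153)

[3] `<line>` line segment, #000000→cut S882 F785: (93.1448,172.4688) → (31.0696,160.0645)

[4] `<polygon>` regular polygon, #000000→cut S882 F785: (101.0597,130.3402) → (96.0345,118.6432) → (84.2102,113.9255) → (72.5132,118.9507) → (67.7955,130.7750) → (72.8207,142.4720) → (84.6450,147.1897) → (96.3420,142.1645) → (101.0597,130.3402) (closed)

[5] `<rect>` rectangle, #000000→cut S882 F785: (80.5512,158.8169) → (110.5792,158.8169) → (110.5792,108.9857) → (80.5512,108.9857) → (80.5512,158.8169) (closed)

; LightBurn 1.4.05
; GRBL device profile, absolute coords
G21
G90
G0 X141.7507 Y42.6657
M3 S882
G1 X150.1176 Y29.1667 F785
G1 X144.7803 Y14.2088
G1 X129.7580 Y9.0555
G1 X116.3628 Y17.5874
G1 X114.6814 Y33.3797
G1 X125.9801 Y44.5406
G1 X141.7507 Y42.6657
G0 X67.6204 Y121.3450
M3 S882
G1 X164.1895 Y162.9572 F785
G1 X108.8045 Y28.4967
G1 X19.0699 Y170.1153
G0 X93.1448 Y172.4688
M3 S882
G1 X31.0696 Y160.0645 F785
G0 X101.0597 Y130.3402
M3 S882
G1 X96.0345 Y118.6432 F785
G1 X84.2102 Y113.9255
G1 X72.5132 Y118.9507
G1 X67.7955 Y130.7750
G1 X72.8207 Y142.4720
G1 X84.6450 Y147.1897
G1 X96.3420 Y142.1645
G1 X101.0597 Y130.3402
G0 X80.5512 Y158.8169
M3 S882
G1 X110.5792 Y158.8169 F785
G1 X110.5792 Y108.9857
G1 X80.5512 Y108.9857
G1 X80.5512 Y158.8169
M5
G0 X0.0000 Y0.0000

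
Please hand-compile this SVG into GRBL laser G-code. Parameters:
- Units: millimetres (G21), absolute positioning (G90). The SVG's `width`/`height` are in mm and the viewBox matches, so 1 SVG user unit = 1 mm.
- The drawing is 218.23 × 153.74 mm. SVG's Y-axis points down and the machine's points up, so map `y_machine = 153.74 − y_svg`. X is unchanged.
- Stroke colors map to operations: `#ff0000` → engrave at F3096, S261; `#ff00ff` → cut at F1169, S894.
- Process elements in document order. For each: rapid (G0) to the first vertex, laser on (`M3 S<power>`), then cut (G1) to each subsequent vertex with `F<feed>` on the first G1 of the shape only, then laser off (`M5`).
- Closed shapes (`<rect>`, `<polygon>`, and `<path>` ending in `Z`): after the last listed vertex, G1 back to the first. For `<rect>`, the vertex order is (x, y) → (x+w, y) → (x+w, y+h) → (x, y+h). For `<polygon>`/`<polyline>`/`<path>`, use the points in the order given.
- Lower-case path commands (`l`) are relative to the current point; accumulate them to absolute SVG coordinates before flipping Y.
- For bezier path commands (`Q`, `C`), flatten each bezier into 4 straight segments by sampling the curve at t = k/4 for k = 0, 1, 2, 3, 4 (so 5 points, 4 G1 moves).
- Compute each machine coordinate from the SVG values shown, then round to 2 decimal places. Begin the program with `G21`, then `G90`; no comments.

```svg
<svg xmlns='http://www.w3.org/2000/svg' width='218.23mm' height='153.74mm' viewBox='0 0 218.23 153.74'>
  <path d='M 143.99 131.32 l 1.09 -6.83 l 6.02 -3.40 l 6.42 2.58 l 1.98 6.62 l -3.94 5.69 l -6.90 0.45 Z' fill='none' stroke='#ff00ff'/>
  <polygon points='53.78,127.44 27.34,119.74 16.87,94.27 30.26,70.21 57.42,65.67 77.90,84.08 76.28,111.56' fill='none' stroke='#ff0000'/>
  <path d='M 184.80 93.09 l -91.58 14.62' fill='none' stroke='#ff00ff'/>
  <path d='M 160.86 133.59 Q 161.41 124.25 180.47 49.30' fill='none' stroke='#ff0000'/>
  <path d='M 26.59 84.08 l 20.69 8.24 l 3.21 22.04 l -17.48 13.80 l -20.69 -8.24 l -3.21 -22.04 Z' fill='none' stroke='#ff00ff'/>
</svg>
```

1 u = 1 mm; y_m = 153.74 − y.

[1] `<path>` regular polygon, #ff00ff→cut S894 F1169: (143.99,22.42) → (145.08,29.25) → (151.10,32.65) → (157.52,30.07) → (159.50,23.45) → (155.56,17.76) → (148.66,17.31) → (143.99,22.42) (closed)

[2] `<polygon>` regular polygon, #ff0000→engrave S261 F3096: (53.78,26.30) → (27.34,34.00) → (16.87,59.47) → (30.26,83.53) → (57.42,88.07) → (77.90,69.66) → (76.28,42.18) → (53.78,26.30) (closed)

[3] `<path>` line segment, #ff00ff→cut S894 F1169: (184.80,60.65) → (93.22,46.03)

[4] `<path>` quadratic bezier, #ff0000→engrave S261 F3096: (160.86,20.15) → (162.29,28.92) → (166.04,45.89) → (172.10,71.07) → (180.47,104.44)

[5] `<path>` regular polygon, #ff00ff→cut S894 F1169: (26.59,69.66) → (47.28,61.42) → (50.49,39.38) → (33.01,25.58) → (12.32,33.82) → (9.11,55.86) → (26.59,69.66) (closed)

G21
G90
G0 X143.99 Y22.42
M3 S894
G1 X145.08 Y29.25 F1169
G1 X151.10 Y32.65
G1 X157.52 Y30.07
G1 X159.50 Y23.45
G1 X155.56 Y17.76
G1 X148.66 Y17.31
G1 X143.99 Y22.42
M5
G0 X53.78 Y26.30
M3 S261
G1 X27.34 Y34.00 F3096
G1 X16.87 Y59.47
G1 X30.26 Y83.53
G1 X57.42 Y88.07
G1 X77.90 Y69.66
G1 X76.28 Y42.18
G1 X53.78 Y26.30
M5
G0 X184.80 Y60.65
M3 S894
G1 X93.22 Y46.03 F1169
M5
G0 X160.86 Y20.15
M3 S261
G1 X162.29 Y28.92 F3096
G1 X166.04 Y45.89
G1 X172.10 Y71.07
G1 X180.47 Y104.44
M5
G0 X26.59 Y69.66
M3 S894
G1 X47.28 Y61.42 F1169
G1 X50.49 Y39.38
G1 X33.01 Y25.58
G1 X12.32 Y33.82
G1 X9.11 Y55.86
G1 X26.59 Y69.66
M5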